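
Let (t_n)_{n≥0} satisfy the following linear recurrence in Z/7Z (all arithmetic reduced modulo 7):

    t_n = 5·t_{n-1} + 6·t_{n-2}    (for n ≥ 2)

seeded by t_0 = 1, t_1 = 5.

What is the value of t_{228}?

t_2 = 5·5 + 6·1 = 3
t_3 = 5·3 + 6·5 = 3
t_4 = 5·3 + 6·3 = 5
t_5 = 5·5 + 6·3 = 1
t_6 = 5·1 + 6·5 = 0
t_7 = 5·0 + 6·1 = 6
t_8 = 5·6 + 6·0 = 2
t_9 = 5·2 + 6·6 = 4
t_10 = 5·4 + 6·2 = 4
t_11 = 5·4 + 6·4 = 2
t_12 = 5·2 + 6·4 = 6
t_13 = 5·6 + 6·2 = 0
t_14 = 5·0 + 6·6 = 1
t_15 = 5·1 + 6·0 = 5
(t_14, t_15) = (1, 5) = (t_0, t_1), so the sequence has period 14.
228 ≡ 4 (mod 14), hence t_228 = t_4 = 5.

5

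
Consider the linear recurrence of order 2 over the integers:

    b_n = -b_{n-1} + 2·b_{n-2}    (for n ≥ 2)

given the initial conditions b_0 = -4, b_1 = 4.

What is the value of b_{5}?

b_2 = -1·4 + 2·-4 = -12
b_3 = -1·-12 + 2·4 = 20
b_4 = -1·20 + 2·-12 = -44
b_5 = -1·-44 + 2·20 = 84

84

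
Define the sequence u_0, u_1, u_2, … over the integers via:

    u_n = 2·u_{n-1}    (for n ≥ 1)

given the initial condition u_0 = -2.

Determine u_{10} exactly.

-2048

u_1 = 2·-2 = -4
u_2 = 2·-4 = -8
u_3 = 2·-8 = -16
u_4 = 2·-16 = -32
u_5 = 2·-32 = -64
u_6 = 2·-64 = -128
u_7 = 2·-128 = -256
u_8 = 2·-256 = -512
u_9 = 2·-512 = -1024
u_10 = 2·-1024 = -2048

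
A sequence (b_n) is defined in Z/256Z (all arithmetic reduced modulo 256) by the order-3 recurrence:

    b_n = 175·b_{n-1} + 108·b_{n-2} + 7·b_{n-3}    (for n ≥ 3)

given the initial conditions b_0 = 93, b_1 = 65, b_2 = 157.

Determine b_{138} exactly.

82

b_3 = 175·157 + 108·65 + 7·93 = 74
b_4 = 175·74 + 108·157 + 7·65 = 153
b_5 = 175·153 + 108·74 + 7·157 = 26
b_6 = 175·26 + 108·153 + 7·74 = 88
b_7 = 175·88 + 108·26 + 7·153 = 79
b_8 = 175·79 + 108·88 + 7·26 = 215
Continuing the recurrence:
  b_9 = 181;  b_10 = 152;  b_11 = 37;  b_12 = 94;  b_13 = 6;  b_14 = 197
  b_15 = 197;  b_16 = 241;  b_17 = 62;  b_18 = 113;  b_19 = 254;  b_20 = 0
  b_21 = 63;  b_22 = 3;  b_23 = 161;  b_24 = 12;  b_25 = 53;  b_26 = 178
  b_27 = 94;  b_28 = 205;  b_29 = 169;  b_30 = 149;  b_31 = 194;  b_32 = 25
  b_33 = 2;  b_34 = 56;  b_35 = 207;  b_36 = 47;  b_37 = 253;  b_38 = 112
  b_39 = 149;  b_40 = 6;  b_41 = 6;  b_42 = 181;  b_43 = 109;  b_44 = 9
  b_45 = 22;  b_46 = 209;  b_47 = 102;  b_48 = 128;  b_49 = 63;  b_50 = 219
  b_51 = 201;  b_52 = 132;  b_53 = 5;  b_54 = 154;  b_55 = 254;  b_56 = 189
  b_57 = 145;  b_58 = 205;  b_59 = 122;  b_60 = 217;  b_61 = 106;  b_62 = 88
  b_63 = 207;  b_64 = 135;  b_65 = 5;  b_66 = 8;  b_67 = 69;  b_68 = 174
  b_69 = 70;  b_70 = 37;  b_71 = 149;  b_72 = 97;  b_73 = 46;  b_74 = 113
  b_75 = 78;  b_76 = 64;  b_77 = 191;  b_78 = 179;  b_79 = 177;  b_80 = 188
  b_81 = 21;  b_82 = 130;  b_83 = 222;  b_84 = 45;  b_85 = 249;  b_86 = 69
  b_87 = 114;  b_88 = 217;  b_89 = 82;  b_90 = 184;  b_91 = 79;  b_92 = 223
  b_93 = 205;  b_94 = 96;  b_95 = 53;  b_96 = 86;  b_97 = 198;  b_98 = 21
  b_99 = 61;  b_100 = 249;  b_101 = 134;  b_102 = 81;  b_103 = 182;  b_104 = 64
  b_105 = 191;  b_106 = 139;  b_107 = 89;  b_108 = 180;  b_109 = 101;  b_110 = 106
  b_111 = 254;  b_112 = 29;  b_113 = 225;  b_114 = 253;  b_115 = 170;  b_116 = 25
  b_117 = 186;  b_118 = 88;  b_119 = 79;  b_120 = 55;  b_121 = 85;  b_122 = 120
  b_123 = 101;  b_124 = 254;  b_125 = 134;  b_126 = 133;  b_127 = 101;  b_128 = 209
  b_129 = 30;  b_130 = 113;  b_131 = 158;  b_132 = 128;  b_133 = 63;  b_134 = 99
  b_135 = 193;  b_136 = 108
b_137 = 175·108 + 108·193 + 7·99 = 245
b_138 = 175·245 + 108·108 + 7·193 = 82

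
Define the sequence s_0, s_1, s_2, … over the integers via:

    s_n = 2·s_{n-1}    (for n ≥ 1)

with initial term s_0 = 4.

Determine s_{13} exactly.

s_1 = 2·4 = 8
s_2 = 2·8 = 16
s_3 = 2·16 = 32
s_4 = 2·32 = 64
s_5 = 2·64 = 128
s_6 = 2·128 = 256
s_7 = 2·256 = 512
s_8 = 2·512 = 1024
s_9 = 2·1024 = 2048
s_10 = 2·2048 = 4096
s_11 = 2·4096 = 8192
s_12 = 2·8192 = 16384
s_13 = 2·16384 = 32768

32768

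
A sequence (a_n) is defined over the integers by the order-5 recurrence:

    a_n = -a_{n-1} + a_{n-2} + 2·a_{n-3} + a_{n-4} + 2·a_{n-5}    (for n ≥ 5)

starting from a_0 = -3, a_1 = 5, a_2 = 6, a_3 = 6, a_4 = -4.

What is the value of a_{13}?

a_5 = -1·-4 + 1·6 + 2·6 + 1·5 + 2·-3 = 21
a_6 = -1·21 + 1·-4 + 2·6 + 1·6 + 2·5 = 3
a_7 = -1·3 + 1·21 + 2·-4 + 1·6 + 2·6 = 28
a_8 = -1·28 + 1·3 + 2·21 + 1·-4 + 2·6 = 25
a_9 = -1·25 + 1·28 + 2·3 + 1·21 + 2·-4 = 22
a_10 = -1·22 + 1·25 + 2·28 + 1·3 + 2·21 = 104
a_11 = -1·104 + 1·22 + 2·25 + 1·28 + 2·3 = 2
a_12 = -1·2 + 1·104 + 2·22 + 1·25 + 2·28 = 227
a_13 = -1·227 + 1·2 + 2·104 + 1·22 + 2·25 = 55

55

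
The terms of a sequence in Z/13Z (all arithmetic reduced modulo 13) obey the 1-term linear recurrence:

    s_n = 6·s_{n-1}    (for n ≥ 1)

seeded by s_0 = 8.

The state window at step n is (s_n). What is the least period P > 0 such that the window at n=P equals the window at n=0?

12

n=0: window = (8)
n=1: window = (9)
n=2: window = (2)
n=3: window = (12)
n=4: window = (7)
n=5: window = (3)
n=6: window = (5)
n=7: window = (4)
n=8: window = (11)
n=9: window = (1)
n=10: window = (6)
n=11: window = (10)
n=12: window = (8)
window at n=12 equals window at n=0 → period = 12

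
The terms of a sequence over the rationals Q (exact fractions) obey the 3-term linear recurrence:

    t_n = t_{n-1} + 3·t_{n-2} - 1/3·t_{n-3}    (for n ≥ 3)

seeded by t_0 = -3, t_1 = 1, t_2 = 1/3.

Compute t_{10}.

t_3 = 1·1/3 + 3·1 + -1/3·-3 = 13/3
t_4 = 1·13/3 + 3·1/3 + -1/3·1 = 5
t_5 = 1·5 + 3·13/3 + -1/3·1/3 = 161/9
t_6 = 1·161/9 + 3·5 + -1/3·13/3 = 283/9
t_7 = 1·283/9 + 3·161/9 + -1/3·5 = 751/9
t_8 = 1·751/9 + 3·283/9 + -1/3·161/9 = 4639/27
t_9 = 1·4639/27 + 3·751/9 + -1/3·283/9 = 1235/3
t_10 = 1·1235/3 + 3·4639/27 + -1/3·751/9 = 24281/27

24281/27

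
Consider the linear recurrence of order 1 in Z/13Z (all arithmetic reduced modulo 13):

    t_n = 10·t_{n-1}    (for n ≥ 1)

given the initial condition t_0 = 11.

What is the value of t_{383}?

t_1 = 10·11 = 6
t_2 = 10·6 = 8
t_3 = 10·8 = 2
t_4 = 10·2 = 7
t_5 = 10·7 = 5
t_6 = 10·5 = 11
(t_6) = (11) = (t_0), so the sequence has period 6.
383 ≡ 5 (mod 6), hence t_383 = t_5 = 5.

5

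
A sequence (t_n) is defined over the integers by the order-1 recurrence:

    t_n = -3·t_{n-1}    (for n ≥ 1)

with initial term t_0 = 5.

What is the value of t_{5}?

t_1 = -3·5 = -15
t_2 = -3·-15 = 45
t_3 = -3·45 = -135
t_4 = -3·-135 = 405
t_5 = -3·405 = -1215

-1215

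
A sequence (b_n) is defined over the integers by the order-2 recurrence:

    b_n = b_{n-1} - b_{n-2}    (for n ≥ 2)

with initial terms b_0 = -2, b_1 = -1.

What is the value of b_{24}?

b_2 = 1·-1 + -1·-2 = 1
b_3 = 1·1 + -1·-1 = 2
b_4 = 1·2 + -1·1 = 1
b_5 = 1·1 + -1·2 = -1
b_6 = 1·-1 + -1·1 = -2
b_7 = 1·-2 + -1·-1 = -1
(b_6, b_7) = (-2, -1) = (b_0, b_1), so the sequence has period 6.
24 ≡ 0 (mod 6), hence b_24 = b_0 = -2.

-2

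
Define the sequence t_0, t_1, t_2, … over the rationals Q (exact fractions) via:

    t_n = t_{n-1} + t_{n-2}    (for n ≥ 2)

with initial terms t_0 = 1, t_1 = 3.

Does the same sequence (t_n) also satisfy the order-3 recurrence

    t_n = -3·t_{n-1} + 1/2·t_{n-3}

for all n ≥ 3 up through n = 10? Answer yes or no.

no

Terms t_0..t_10: 1, 3, 4, 7, 11, 18, 29, 47, 76, 123, 199
n=3: candidate gives -23/2, actual t_3 = 7 ✗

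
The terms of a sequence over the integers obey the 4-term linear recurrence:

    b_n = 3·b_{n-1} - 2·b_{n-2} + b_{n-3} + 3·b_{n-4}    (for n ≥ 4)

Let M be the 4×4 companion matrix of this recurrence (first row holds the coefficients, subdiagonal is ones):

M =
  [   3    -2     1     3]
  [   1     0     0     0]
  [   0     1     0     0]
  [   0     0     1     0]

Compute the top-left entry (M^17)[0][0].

(M^17)[0][0] is the top entry after applying M 17 times to the unit state (1, 0, 0, 0). Equivalently it is h_{20} for the auxiliary sequence (h_n) obeying the same recurrence with h_3 = 1 and h_i = 0 for 0 ≤ i < 3:
h_4 = 3·1 + -2·0 + 1·0 + 3·0 = 3
h_5 = 3·3 + -2·1 + 1·0 + 3·0 = 7
h_6 = 3·7 + -2·3 + 1·1 + 3·0 = 16
h_7 = 3·16 + -2·7 + 1·3 + 3·1 = 40
h_8 = 3·40 + -2·16 + 1·7 + 3·3 = 104
h_9 = 3·104 + -2·40 + 1·16 + 3·7 = 269
h_10 = 3·269 + -2·104 + 1·40 + 3·16 = 687
h_11 = 3·687 + -2·269 + 1·104 + 3·40 = 1747
h_12 = 3·1747 + -2·687 + 1·269 + 3·104 = 4448
h_13 = 3·4448 + -2·1747 + 1·687 + 3·269 = 11344
h_14 = 3·11344 + -2·4448 + 1·1747 + 3·687 = 28944
h_15 = 3·28944 + -2·11344 + 1·4448 + 3·1747 = 73833
h_16 = 3·73833 + -2·28944 + 1·11344 + 3·4448 = 188299
h_17 = 3·188299 + -2·73833 + 1·28944 + 3·11344 = 480207
h_18 = 3·480207 + -2·188299 + 1·73833 + 3·28944 = 1224688
h_19 = 3·1224688 + -2·480207 + 1·188299 + 3·73833 = 3123448
h_20 = 3·3123448 + -2·1224688 + 1·480207 + 3·188299 = 7966072

7966072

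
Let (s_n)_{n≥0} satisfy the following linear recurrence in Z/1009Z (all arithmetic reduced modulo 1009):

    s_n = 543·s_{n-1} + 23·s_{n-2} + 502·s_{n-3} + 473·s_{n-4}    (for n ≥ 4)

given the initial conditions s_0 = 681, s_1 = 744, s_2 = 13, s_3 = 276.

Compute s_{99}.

s_4 = 543·276 + 23·13 + 502·744 + 473·681 = 226
s_5 = 543·226 + 23·276 + 502·13 + 473·744 = 157
s_6 = 543·157 + 23·226 + 502·276 + 473·13 = 53
s_7 = 543·53 + 23·157 + 502·226 + 473·276 = 933
s_8 = 543·933 + 23·53 + 502·157 + 473·226 = 367
s_9 = 543·367 + 23·933 + 502·53 + 473·157 = 745
Continuing the recurrence:
  s_10 = 329;  s_11 = 1008;  s_12 = 664;  s_13 = 242;  s_14 = 102;  s_15 = 297
  s_16 = 836;  s_17 = 869;  s_18 = 297;  s_19 = 805;  s_20 = 236;  s_21 = 494
  s_22 = 971;  s_23 = 600;  s_24 = 440;  s_25 = 139;  s_26 = 538;  s_27 = 883
  s_28 = 883;  s_29 = 149;  s_30 = 837;  s_31 = 80;  s_32 = 198;  s_33 = 659
  s_34 = 333;  s_35 = 242;  s_36 = 515;  s_37 = 271;  s_38 = 85;  s_39 = 595
  s_40 = 395;  s_41 = 468;  s_42 = 740;  s_43 = 353;  s_44 = 854;  s_45 = 190
  s_46 = 242;  s_47 = 937;  s_48 = 643;  s_49 = 870;  s_50 = 481;  s_51 = 847
  s_52 = 54;  s_53 = 520;  s_54 = 966;  s_55 = 642;  s_56 = 547;  s_57 = 382
  s_58 = 299;  s_59 = 725;  s_60 = 460;  s_61 = 920;  s_62 = 463;  s_63 = 872
  s_64 = 188;  s_65 = 688;  s_66 = 426;  s_67 = 251;  s_68 = 216;  s_69 = 433
  s_70 = 529;  s_71 = 690;  s_72 = 71;  s_73 = 110;  s_74 = 92;  s_75 = 808
  s_76 = 947;  s_77 = 394;  s_78 = 753;  s_79 = 143;  s_80 = 81;  s_81 = 186
  s_82 = 82;  s_83 = 710;  s_84 = 475;  s_85 = 806;  s_86 = 265;  s_87 = 143
  s_88 = 677;  s_89 = 275;  s_90 = 805;  s_91 = 346;  s_92 = 742;  s_93 = 625
  s_94 = 780;  s_95 = 372;  s_96 = 768;  s_97 = 847
s_98 = 543·847 + 23·768 + 502·372 + 473·780 = 53
s_99 = 543·53 + 23·847 + 502·768 + 473·372 = 316

316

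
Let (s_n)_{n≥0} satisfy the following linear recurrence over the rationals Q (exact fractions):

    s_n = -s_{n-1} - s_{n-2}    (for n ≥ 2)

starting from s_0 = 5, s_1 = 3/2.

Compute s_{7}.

3/2

s_2 = -1·3/2 + -1·5 = -13/2
s_3 = -1·-13/2 + -1·3/2 = 5
s_4 = -1·5 + -1·-13/2 = 3/2
(s_3, s_4) = (5, 3/2) = (s_0, s_1), so the sequence has period 3.
7 ≡ 1 (mod 3), hence s_7 = s_1 = 3/2.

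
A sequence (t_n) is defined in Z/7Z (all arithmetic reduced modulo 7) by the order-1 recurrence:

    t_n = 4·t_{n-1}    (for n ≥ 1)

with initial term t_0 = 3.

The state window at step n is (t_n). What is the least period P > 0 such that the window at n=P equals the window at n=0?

n=0: window = (3)
n=1: window = (5)
n=2: window = (6)
n=3: window = (3)
window at n=3 equals window at n=0 → period = 3

3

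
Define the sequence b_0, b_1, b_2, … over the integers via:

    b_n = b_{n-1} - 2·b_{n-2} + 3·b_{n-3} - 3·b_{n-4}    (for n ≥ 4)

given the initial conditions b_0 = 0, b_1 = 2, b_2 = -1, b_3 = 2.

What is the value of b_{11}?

b_4 = 1·2 + -2·-1 + 3·2 + -3·0 = 10
b_5 = 1·10 + -2·2 + 3·-1 + -3·2 = -3
b_6 = 1·-3 + -2·10 + 3·2 + -3·-1 = -14
b_7 = 1·-14 + -2·-3 + 3·10 + -3·2 = 16
b_8 = 1·16 + -2·-14 + 3·-3 + -3·10 = 5
b_9 = 1·5 + -2·16 + 3·-14 + -3·-3 = -60
b_10 = 1·-60 + -2·5 + 3·16 + -3·-14 = 20
b_11 = 1·20 + -2·-60 + 3·5 + -3·16 = 107

107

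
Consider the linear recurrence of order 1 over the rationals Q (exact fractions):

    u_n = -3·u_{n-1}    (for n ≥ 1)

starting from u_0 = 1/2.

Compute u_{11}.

u_1 = -3·1/2 = -3/2
u_2 = -3·-3/2 = 9/2
u_3 = -3·9/2 = -27/2
u_4 = -3·-27/2 = 81/2
u_5 = -3·81/2 = -243/2
u_6 = -3·-243/2 = 729/2
u_7 = -3·729/2 = -2187/2
u_8 = -3·-2187/2 = 6561/2
u_9 = -3·6561/2 = -19683/2
u_10 = -3·-19683/2 = 59049/2
u_11 = -3·59049/2 = -177147/2

-177147/2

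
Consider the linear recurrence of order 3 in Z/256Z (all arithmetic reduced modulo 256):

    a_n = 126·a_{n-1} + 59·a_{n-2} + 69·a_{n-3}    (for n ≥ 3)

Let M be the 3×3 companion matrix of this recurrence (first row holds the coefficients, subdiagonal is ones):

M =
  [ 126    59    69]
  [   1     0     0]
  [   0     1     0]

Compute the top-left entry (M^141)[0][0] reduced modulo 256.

(M^141)[0][0] is the top entry after applying M 141 times to the unit state (1, 0, 0). Equivalently it is h_{143} for the auxiliary sequence (h_n) obeying the same recurrence with h_2 = 1 and h_i = 0 for 0 ≤ i < 2:
h_3 = 126·1 + 59·0 + 69·0 = 126
h_4 = 126·126 + 59·1 + 69·0 = 63
h_5 = 126·63 + 59·126 + 69·1 = 81
h_6 = 126·81 + 59·63 + 69·126 = 89
h_7 = 126·89 + 59·81 + 69·63 = 116
h_8 = 126·116 + 59·89 + 69·81 = 112
Continuing the recurrence:
  h_9 = 217;  h_10 = 226;  h_11 = 111;  h_12 = 53;  h_13 = 149;  h_14 = 120
  h_15 = 176;  h_16 = 113;  h_17 = 134;  h_18 = 111;  h_19 = 249;  h_20 = 65
  h_21 = 76;  h_22 = 128;  h_23 = 9;  h_24 = 106;  h_25 = 191;  h_26 = 221
  h_27 = 93;  h_28 = 48;  h_29 = 160;  h_30 = 225;  h_31 = 142;  h_32 = 223
  h_33 = 33;  h_34 = 233;  h_35 = 100;  h_36 = 208;  h_37 = 57;  h_38 = 242
  h_39 = 79;  h_40 = 5;  h_41 = 229;  h_42 = 40;  h_43 = 208;  h_44 = 81
  h_45 = 150;  h_46 = 143;  h_47 = 201;  h_48 = 81;  h_49 = 188;  h_50 = 96
  h_51 = 105;  h_52 = 122;  h_53 = 31;  h_54 = 173;  h_55 = 45;  h_56 = 96
  h_57 = 64;  h_58 = 193;  h_59 = 158;  h_60 = 127;  h_61 = 241;  h_62 = 121
  h_63 = 84;  h_64 = 48;  h_65 = 153;  h_66 = 2;  h_67 = 47;  h_68 = 213
  h_69 = 53;  h_70 = 216;  h_71 = 240;  h_72 = 49;  h_73 = 166;  h_74 = 175
  h_75 = 153;  h_76 = 97;  h_77 = 44;  h_78 = 64;  h_79 = 201;  h_80 = 138
  h_81 = 127;  h_82 = 125;  h_83 = 253;  h_84 = 144;  h_85 = 224;  h_86 = 161
  h_87 = 174;  h_88 = 31;  h_89 = 193;  h_90 = 9;  h_91 = 68;  h_92 = 144
  h_93 = 249;  h_94 = 18;  h_95 = 15;  h_96 = 165;  h_97 = 133;  h_98 = 136
  h_99 = 16;  h_100 = 17;  h_101 = 182;  h_102 = 207;  h_103 = 105;  h_104 = 113
  h_105 = 156;  h_106 = 32;  h_107 = 41;  h_108 = 154;  h_109 = 223;  h_110 = 77
  h_111 = 205;  h_112 = 192;  h_113 = 128;  h_114 = 129;  h_115 = 190;  h_116 = 191
  h_117 = 145;  h_118 = 153;  h_119 = 52;  h_120 = 240;  h_121 = 89;  h_122 = 34
  h_123 = 239;  h_124 = 117;  h_125 = 213;  h_126 = 56;  h_127 = 48;  h_128 = 241
  h_129 = 198;  h_130 = 239;  h_131 = 57;  h_132 = 129;  h_133 = 12;  h_134 = 0
  h_135 = 137;  h_136 = 170;  h_137 = 63;  h_138 = 29;  h_139 = 157;  h_140 = 240
  h_141 = 32
h_142 = 126·32 + 59·240 + 69·157 = 97
h_143 = 126·97 + 59·32 + 69·240 = 206

206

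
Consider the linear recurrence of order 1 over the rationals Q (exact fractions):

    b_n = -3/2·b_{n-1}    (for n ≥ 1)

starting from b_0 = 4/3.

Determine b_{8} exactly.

b_1 = -3/2·4/3 = -2
b_2 = -3/2·-2 = 3
b_3 = -3/2·3 = -9/2
b_4 = -3/2·-9/2 = 27/4
b_5 = -3/2·27/4 = -81/8
b_6 = -3/2·-81/8 = 243/16
b_7 = -3/2·243/16 = -729/32
b_8 = -3/2·-729/32 = 2187/64

2187/64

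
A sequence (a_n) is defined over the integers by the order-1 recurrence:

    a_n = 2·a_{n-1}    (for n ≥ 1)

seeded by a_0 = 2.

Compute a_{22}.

a_1 = 2·2 = 4
a_2 = 2·4 = 8
a_3 = 2·8 = 16
a_4 = 2·16 = 32
a_5 = 2·32 = 64
a_6 = 2·64 = 128
a_7 = 2·128 = 256
a_8 = 2·256 = 512
a_9 = 2·512 = 1024
a_10 = 2·1024 = 2048
a_11 = 2·2048 = 4096
a_12 = 2·4096 = 8192
a_13 = 2·8192 = 16384
a_14 = 2·16384 = 32768
a_15 = 2·32768 = 65536
a_16 = 2·65536 = 131072
a_17 = 2·131072 = 262144
a_18 = 2·262144 = 524288
a_19 = 2·524288 = 1048576
a_20 = 2·1048576 = 2097152
a_21 = 2·2097152 = 4194304
a_22 = 2·4194304 = 8388608

8388608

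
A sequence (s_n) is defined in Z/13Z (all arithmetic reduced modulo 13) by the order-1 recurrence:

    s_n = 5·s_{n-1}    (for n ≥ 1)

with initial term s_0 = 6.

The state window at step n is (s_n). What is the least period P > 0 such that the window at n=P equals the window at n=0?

4

n=0: window = (6)
n=1: window = (4)
n=2: window = (7)
n=3: window = (9)
n=4: window = (6)
window at n=4 equals window at n=0 → period = 4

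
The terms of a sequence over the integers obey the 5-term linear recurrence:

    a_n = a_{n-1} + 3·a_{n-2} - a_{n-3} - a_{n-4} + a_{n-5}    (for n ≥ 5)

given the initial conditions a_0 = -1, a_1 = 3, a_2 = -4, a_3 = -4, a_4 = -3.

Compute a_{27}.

a_5 = 1·-3 + 3·-4 + -1·-4 + -1·3 + 1·-1 = -15
a_6 = 1·-15 + 3·-3 + -1·-4 + -1·-4 + 1·3 = -13
a_7 = 1·-13 + 3·-15 + -1·-3 + -1·-4 + 1·-4 = -55
a_8 = 1·-55 + 3·-13 + -1·-15 + -1·-3 + 1·-4 = -80
a_9 = 1·-80 + 3·-55 + -1·-13 + -1·-15 + 1·-3 = -220
a_10 = 1·-220 + 3·-80 + -1·-55 + -1·-13 + 1·-15 = -407
a_11 = 1·-407 + 3·-220 + -1·-80 + -1·-55 + 1·-13 = -945
a_12 = 1·-945 + 3·-407 + -1·-220 + -1·-80 + 1·-55 = -1921
a_13 = 1·-1921 + 3·-945 + -1·-407 + -1·-220 + 1·-80 = -4209
a_14 = 1·-4209 + 3·-1921 + -1·-945 + -1·-407 + 1·-220 = -8840
a_15 = 1·-8840 + 3·-4209 + -1·-1921 + -1·-945 + 1·-407 = -19008
a_16 = 1·-19008 + 3·-8840 + -1·-4209 + -1·-1921 + 1·-945 = -40343
a_17 = 1·-40343 + 3·-19008 + -1·-8840 + -1·-4209 + 1·-1921 = -86239
a_18 = 1·-86239 + 3·-40343 + -1·-19008 + -1·-8840 + 1·-4209 = -183629
a_19 = 1·-183629 + 3·-86239 + -1·-40343 + -1·-19008 + 1·-8840 = -391835
a_20 = 1·-391835 + 3·-183629 + -1·-86239 + -1·-40343 + 1·-19008 = -835148
a_21 = 1·-835148 + 3·-391835 + -1·-183629 + -1·-86239 + 1·-40343 = -1781128
a_22 = 1·-1781128 + 3·-835148 + -1·-391835 + -1·-183629 + 1·-86239 = -3797347
a_23 = 1·-3797347 + 3·-1781128 + -1·-835148 + -1·-391835 + 1·-183629 = -8097377
a_24 = 1·-8097377 + 3·-3797347 + -1·-1781128 + -1·-835148 + 1·-391835 = -17264977
a_25 = 1·-17264977 + 3·-8097377 + -1·-3797347 + -1·-1781128 + 1·-835148 = -36813781
a_26 = 1·-36813781 + 3·-17264977 + -1·-8097377 + -1·-3797347 + 1·-1781128 = -78495116
a_27 = 1·-78495116 + 3·-36813781 + -1·-17264977 + -1·-8097377 + 1·-3797347 = -167371452

-167371452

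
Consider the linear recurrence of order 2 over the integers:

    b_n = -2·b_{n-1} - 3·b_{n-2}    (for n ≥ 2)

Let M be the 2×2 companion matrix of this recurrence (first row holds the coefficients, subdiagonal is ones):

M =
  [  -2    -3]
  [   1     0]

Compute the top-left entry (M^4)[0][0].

(M^4)[0][0] is the top entry after applying M 4 times to the unit state (1, 0). Equivalently it is h_{5} for the auxiliary sequence (h_n) obeying the same recurrence with h_1 = 1 and h_i = 0 for 0 ≤ i < 1:
h_2 = -2·1 + -3·0 = -2
h_3 = -2·-2 + -3·1 = 1
h_4 = -2·1 + -3·-2 = 4
h_5 = -2·4 + -3·1 = -11

-11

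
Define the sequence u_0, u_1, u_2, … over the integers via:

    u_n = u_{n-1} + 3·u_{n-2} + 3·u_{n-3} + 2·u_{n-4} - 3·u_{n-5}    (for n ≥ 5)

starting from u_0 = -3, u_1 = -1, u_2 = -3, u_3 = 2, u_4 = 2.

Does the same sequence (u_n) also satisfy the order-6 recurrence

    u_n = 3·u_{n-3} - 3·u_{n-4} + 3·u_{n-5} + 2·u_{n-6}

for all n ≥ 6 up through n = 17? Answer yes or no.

no

Terms u_0..u_17: -3, -1, -3, 2, 2, 6, 15, 52, 113, 320, 827, 2185, 5696, 15033, 39370, 103446, 271492, 712918
n=6: candidate gives 6, actual u_6 = 15 ✗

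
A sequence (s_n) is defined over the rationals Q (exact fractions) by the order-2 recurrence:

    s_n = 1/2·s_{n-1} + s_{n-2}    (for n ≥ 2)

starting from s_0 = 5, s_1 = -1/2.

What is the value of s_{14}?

s_2 = 1/2·-1/2 + 1·5 = 19/4
s_3 = 1/2·19/4 + 1·-1/2 = 15/8
s_4 = 1/2·15/8 + 1·19/4 = 91/16
s_5 = 1/2·91/16 + 1·15/8 = 151/32
s_6 = 1/2·151/32 + 1·91/16 = 515/64
s_7 = 1/2·515/64 + 1·151/32 = 1119/128
s_8 = 1/2·1119/128 + 1·515/64 = 3179/256
s_9 = 1/2·3179/256 + 1·1119/128 = 7655/512
s_10 = 1/2·7655/512 + 1·3179/256 = 20371/1024
s_11 = 1/2·20371/1024 + 1·7655/512 = 50991/2048
s_12 = 1/2·50991/2048 + 1·20371/1024 = 132475/4096
s_13 = 1/2·132475/4096 + 1·50991/2048 = 336439/8192
s_14 = 1/2·336439/8192 + 1·132475/4096 = 866339/16384

866339/16384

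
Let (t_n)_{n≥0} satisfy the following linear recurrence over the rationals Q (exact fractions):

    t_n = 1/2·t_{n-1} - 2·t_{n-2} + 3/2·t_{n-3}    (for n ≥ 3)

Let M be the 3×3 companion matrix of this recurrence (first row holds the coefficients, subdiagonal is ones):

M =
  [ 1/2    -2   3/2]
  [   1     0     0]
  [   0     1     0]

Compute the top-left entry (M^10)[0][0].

(M^10)[0][0] is the top entry after applying M 10 times to the unit state (1, 0, 0). Equivalently it is h_{12} for the auxiliary sequence (h_n) obeying the same recurrence with h_2 = 1 and h_i = 0 for 0 ≤ i < 2:
h_3 = 1/2·1 + -2·0 + 3/2·0 = 1/2
h_4 = 1/2·1/2 + -2·1 + 3/2·0 = -7/4
h_5 = 1/2·-7/4 + -2·1/2 + 3/2·1 = -3/8
h_6 = 1/2·-3/8 + -2·-7/4 + 3/2·1/2 = 65/16
h_7 = 1/2·65/16 + -2·-3/8 + 3/2·-7/4 = 5/32
h_8 = 1/2·5/32 + -2·65/16 + 3/2·-3/8 = -551/64
h_9 = 1/2·-551/64 + -2·5/32 + 3/2·65/16 = 189/128
h_10 = 1/2·189/128 + -2·-551/64 + 3/2·5/32 = 4657/256
h_11 = 1/2·4657/256 + -2·189/128 + 3/2·-551/64 = -3467/512
h_12 = 1/2·-3467/512 + -2·4657/256 + 3/2·189/128 = -38455/1024

-38455/1024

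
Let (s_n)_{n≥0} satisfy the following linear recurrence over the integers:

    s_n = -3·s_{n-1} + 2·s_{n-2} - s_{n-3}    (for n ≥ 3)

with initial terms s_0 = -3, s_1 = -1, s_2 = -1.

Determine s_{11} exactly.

109249

s_3 = -3·-1 + 2·-1 + -1·-3 = 4
s_4 = -3·4 + 2·-1 + -1·-1 = -13
s_5 = -3·-13 + 2·4 + -1·-1 = 48
s_6 = -3·48 + 2·-13 + -1·4 = -174
s_7 = -3·-174 + 2·48 + -1·-13 = 631
s_8 = -3·631 + 2·-174 + -1·48 = -2289
s_9 = -3·-2289 + 2·631 + -1·-174 = 8303
s_10 = -3·8303 + 2·-2289 + -1·631 = -30118
s_11 = -3·-30118 + 2·8303 + -1·-2289 = 109249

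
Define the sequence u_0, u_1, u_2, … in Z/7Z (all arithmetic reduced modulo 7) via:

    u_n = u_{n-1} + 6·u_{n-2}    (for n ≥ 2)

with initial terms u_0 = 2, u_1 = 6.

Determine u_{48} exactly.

u_2 = 1·6 + 6·2 = 4
u_3 = 1·4 + 6·6 = 5
u_4 = 1·5 + 6·4 = 1
u_5 = 1·1 + 6·5 = 3
u_6 = 1·3 + 6·1 = 2
u_7 = 1·2 + 6·3 = 6
(u_6, u_7) = (2, 6) = (u_0, u_1), so the sequence has period 6.
48 ≡ 0 (mod 6), hence u_48 = u_0 = 2.

2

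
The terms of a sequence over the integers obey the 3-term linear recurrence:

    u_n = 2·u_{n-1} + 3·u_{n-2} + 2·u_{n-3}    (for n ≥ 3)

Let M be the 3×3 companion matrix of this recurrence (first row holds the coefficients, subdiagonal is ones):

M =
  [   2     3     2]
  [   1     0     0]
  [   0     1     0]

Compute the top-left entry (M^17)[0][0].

(M^17)[0][0] is the top entry after applying M 17 times to the unit state (1, 0, 0). Equivalently it is h_{19} for the auxiliary sequence (h_n) obeying the same recurrence with h_2 = 1 and h_i = 0 for 0 ≤ i < 2:
h_3 = 2·1 + 3·0 + 2·0 = 2
h_4 = 2·2 + 3·1 + 2·0 = 7
h_5 = 2·7 + 3·2 + 2·1 = 22
h_6 = 2·22 + 3·7 + 2·2 = 69
h_7 = 2·69 + 3·22 + 2·7 = 218
h_8 = 2·218 + 3·69 + 2·22 = 687
h_9 = 2·687 + 3·218 + 2·69 = 2166
h_10 = 2·2166 + 3·687 + 2·218 = 6829
h_11 = 2·6829 + 3·2166 + 2·687 = 21530
h_12 = 2·21530 + 3·6829 + 2·2166 = 67879
h_13 = 2·67879 + 3·21530 + 2·6829 = 214006
h_14 = 2·214006 + 3·67879 + 2·21530 = 674709
h_15 = 2·674709 + 3·214006 + 2·67879 = 2127194
h_16 = 2·2127194 + 3·674709 + 2·214006 = 6706527
h_17 = 2·6706527 + 3·2127194 + 2·674709 = 21144054
h_18 = 2·21144054 + 3·6706527 + 2·2127194 = 66662077
h_19 = 2·66662077 + 3·21144054 + 2·6706527 = 210169370

210169370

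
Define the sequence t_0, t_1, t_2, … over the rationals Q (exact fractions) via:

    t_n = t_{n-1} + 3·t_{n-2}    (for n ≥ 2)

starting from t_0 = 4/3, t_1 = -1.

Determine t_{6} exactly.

t_2 = 1·-1 + 3·4/3 = 3
t_3 = 1·3 + 3·-1 = 0
t_4 = 1·0 + 3·3 = 9
t_5 = 1·9 + 3·0 = 9
t_6 = 1·9 + 3·9 = 36

36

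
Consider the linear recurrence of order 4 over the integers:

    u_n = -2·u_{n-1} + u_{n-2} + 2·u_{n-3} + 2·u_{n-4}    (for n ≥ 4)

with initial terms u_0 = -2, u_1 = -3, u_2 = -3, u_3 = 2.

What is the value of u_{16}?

-182245

u_4 = -2·2 + 1·-3 + 2·-3 + 2·-2 = -17
u_5 = -2·-17 + 1·2 + 2·-3 + 2·-3 = 24
u_6 = -2·24 + 1·-17 + 2·2 + 2·-3 = -67
u_7 = -2·-67 + 1·24 + 2·-17 + 2·2 = 128
u_8 = -2·128 + 1·-67 + 2·24 + 2·-17 = -309
u_9 = -2·-309 + 1·128 + 2·-67 + 2·24 = 660
u_10 = -2·660 + 1·-309 + 2·128 + 2·-67 = -1507
u_11 = -2·-1507 + 1·660 + 2·-309 + 2·128 = 3312
u_12 = -2·3312 + 1·-1507 + 2·660 + 2·-309 = -7429
u_13 = -2·-7429 + 1·3312 + 2·-1507 + 2·660 = 16476
u_14 = -2·16476 + 1·-7429 + 2·3312 + 2·-1507 = -36771
u_15 = -2·-36771 + 1·16476 + 2·-7429 + 2·3312 = 81784
u_16 = -2·81784 + 1·-36771 + 2·16476 + 2·-7429 = -182245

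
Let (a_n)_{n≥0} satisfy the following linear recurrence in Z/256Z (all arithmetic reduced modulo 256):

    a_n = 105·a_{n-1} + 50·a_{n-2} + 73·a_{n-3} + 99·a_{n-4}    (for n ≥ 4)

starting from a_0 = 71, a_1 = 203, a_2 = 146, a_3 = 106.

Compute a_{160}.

a_4 = 105·106 + 50·146 + 73·203 + 99·71 = 86
a_5 = 105·86 + 50·106 + 73·146 + 99·203 = 29
a_6 = 105·29 + 50·86 + 73·106 + 99·146 = 97
a_7 = 105·97 + 50·29 + 73·86 + 99·106 = 247
a_8 = 105·247 + 50·97 + 73·29 + 99·86 = 200
a_9 = 105·200 + 50·247 + 73·97 + 99·29 = 38
Continuing the recurrence:
  a_10 = 152;  a_11 = 81;  a_12 = 23;  a_13 = 75;  a_14 = 34;  a_15 = 122
  a_16 = 246;  a_17 = 109;  a_18 = 177;  a_19 = 55;  a_20 = 88;  a_21 = 118
  a_22 = 184;  a_23 = 225;  a_24 = 231;  a_25 = 203;  a_26 = 178;  a_27 = 138
  a_28 = 150;  a_29 = 189;  a_30 = 1;  a_31 = 119;  a_32 = 232;  a_33 = 198
  a_34 = 216;  a_35 = 113;  a_36 = 183;  a_37 = 75;  a_38 = 66;  a_39 = 154
  a_40 = 54;  a_41 = 13;  a_42 = 81;  a_43 = 183;  a_44 = 120;  a_45 = 22
  a_46 = 248;  a_47 = 1;  a_48 = 135;  a_49 = 203;  a_50 = 210;  a_51 = 170
  a_52 = 214;  a_53 = 93;  a_54 = 161;  a_55 = 247;  a_56 = 8;  a_57 = 102
  a_58 = 24;  a_59 = 145;  a_60 = 87;  a_61 = 75;  a_62 = 98;  a_63 = 186
  a_64 = 118;  a_65 = 173;  a_66 = 241;  a_67 = 55;  a_68 = 152;  a_69 = 182
  a_70 = 56;  a_71 = 33;  a_72 = 39;  a_73 = 203;  a_74 = 242;  a_75 = 202
  a_76 = 22;  a_77 = 253;  a_78 = 65;  a_79 = 119;  a_80 = 40;  a_81 = 6
  a_82 = 88;  a_83 = 177;  a_84 = 247;  a_85 = 75;  a_86 = 130;  a_87 = 218
  a_88 = 182;  a_89 = 77;  a_90 = 145;  a_91 = 183;  a_92 = 184;  a_93 = 86
  a_94 = 120;  a_95 = 65;  a_96 = 199;  a_97 = 203;  a_98 = 18;  a_99 = 234
  a_100 = 86;  a_101 = 157;  a_102 = 225;  a_103 = 247;  a_104 = 72;  a_105 = 166
  a_106 = 152;  a_107 = 209;  a_108 = 151;  a_109 = 75;  a_110 = 162;  a_111 = 250
  a_112 = 246;  a_113 = 237;  a_114 = 49;  a_115 = 55;  a_116 = 216;  a_117 = 246
  a_118 = 184;  a_119 = 97;  a_120 = 103;  a_121 = 203;  a_122 = 50;  a_123 = 10
  a_124 = 150;  a_125 = 61;  a_126 = 129;  a_127 = 119;  a_128 = 104;  a_129 = 70
  a_130 = 216;  a_131 = 241;  a_132 = 55;  a_133 = 75;  a_134 = 194;  a_135 = 26
  a_136 = 54;  a_137 = 141;  a_138 = 209;  a_139 = 183;  a_140 = 248;  a_141 = 150
  a_142 = 248;  a_143 = 129;  a_144 = 7;  a_145 = 203;  a_146 = 82;  a_147 = 42
  a_148 = 214;  a_149 = 221;  a_150 = 33;  a_151 = 247;  a_152 = 136;  a_153 = 230
  a_154 = 24;  a_155 = 17;  a_156 = 215;  a_157 = 75;  a_158 = 226
a_159 = 105·226 + 50·75 + 73·215 + 99·17 = 58
a_160 = 105·58 + 50·226 + 73·75 + 99·215 = 118

118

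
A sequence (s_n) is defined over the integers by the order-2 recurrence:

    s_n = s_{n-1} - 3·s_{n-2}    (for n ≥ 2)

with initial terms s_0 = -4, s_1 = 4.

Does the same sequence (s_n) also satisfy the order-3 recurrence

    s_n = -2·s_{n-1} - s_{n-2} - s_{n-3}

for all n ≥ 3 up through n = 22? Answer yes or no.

Terms s_0..s_22: -4, 4, 16, 4, -44, -56, 76, 244, 16, -716, -764, 1384, 3676, -476, -11504, -10076, 24436, 54664, -18644, -182636, -126704, 421204, 801316
n=3: candidate gives -32, actual s_3 = 4 ✗

no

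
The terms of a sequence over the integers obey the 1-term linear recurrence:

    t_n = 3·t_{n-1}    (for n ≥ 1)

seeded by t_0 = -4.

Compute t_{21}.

t_1 = 3·-4 = -12
t_2 = 3·-12 = -36
t_3 = 3·-36 = -108
t_4 = 3·-108 = -324
t_5 = 3·-324 = -972
t_6 = 3·-972 = -2916
t_7 = 3·-2916 = -8748
t_8 = 3·-8748 = -26244
t_9 = 3·-26244 = -78732
t_10 = 3·-78732 = -236196
t_11 = 3·-236196 = -708588
t_12 = 3·-708588 = -2125764
t_13 = 3·-2125764 = -6377292
t_14 = 3·-6377292 = -19131876
t_15 = 3·-19131876 = -57395628
t_16 = 3·-57395628 = -172186884
t_17 = 3·-172186884 = -516560652
t_18 = 3·-516560652 = -1549681956
t_19 = 3·-1549681956 = -4649045868
t_20 = 3·-4649045868 = -13947137604
t_21 = 3·-13947137604 = -41841412812

-41841412812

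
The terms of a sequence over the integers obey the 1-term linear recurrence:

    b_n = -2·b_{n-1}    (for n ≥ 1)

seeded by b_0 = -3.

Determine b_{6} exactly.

b_1 = -2·-3 = 6
b_2 = -2·6 = -12
b_3 = -2·-12 = 24
b_4 = -2·24 = -48
b_5 = -2·-48 = 96
b_6 = -2·96 = -192

-192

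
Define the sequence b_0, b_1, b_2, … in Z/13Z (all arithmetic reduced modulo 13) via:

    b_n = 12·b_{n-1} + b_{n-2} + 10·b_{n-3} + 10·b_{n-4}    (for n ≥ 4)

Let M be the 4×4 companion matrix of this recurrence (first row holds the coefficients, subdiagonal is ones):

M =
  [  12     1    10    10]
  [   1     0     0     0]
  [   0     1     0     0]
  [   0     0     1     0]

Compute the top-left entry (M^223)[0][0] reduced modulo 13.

8

(M^223)[0][0] is the top entry after applying M 223 times to the unit state (1, 0, 0, 0). Equivalently it is h_{226} for the auxiliary sequence (h_n) obeying the same recurrence with h_3 = 1 and h_i = 0 for 0 ≤ i < 3:
h_4 = 12·1 + 1·0 + 10·0 + 10·0 = 12
h_5 = 12·12 + 1·1 + 10·0 + 10·0 = 2
h_6 = 12·2 + 1·12 + 10·1 + 10·0 = 7
h_7 = 12·7 + 1·2 + 10·12 + 10·1 = 8
h_8 = 12·8 + 1·7 + 10·2 + 10·12 = 9
h_9 = 12·9 + 1·8 + 10·7 + 10·2 = 11
Continuing the recurrence:
  h_10 = 5;  h_11 = 7;  h_12 = 3;  h_13 = 8;  h_14 = 11;  h_15 = 6
  h_16 = 11;  h_17 = 3;  h_18 = 9;  h_19 = 8;  h_20 = 11;  h_21 = 0
  h_22 = 12;  h_23 = 9;  h_24 = 9;  h_25 = 3;  h_26 = 8;  h_27 = 6
  h_28 = 5;  h_29 = 7;  h_30 = 8;  h_31 = 5;  h_32 = 6;  h_33 = 6
  h_34 = 0;  h_35 = 12;  h_36 = 4;  h_37 = 3;  h_38 = 4;  h_39 = 3
  h_40 = 6;  h_41 = 2;  h_42 = 9;  h_43 = 5;  h_44 = 6;  h_45 = 5
  h_46 = 11;  h_47 = 0;  h_48 = 4;  h_49 = 0;  h_50 = 10;  h_51 = 4
  h_52 = 7;  h_53 = 6;  h_54 = 11;  h_55 = 1;  h_56 = 10;  h_57 = 5
  h_58 = 8;  h_59 = 3;  h_60 = 12;  h_61 = 4;  h_62 = 1;  h_63 = 10
  h_64 = 8;  h_65 = 0;  h_66 = 1;  h_67 = 10;  h_68 = 6;  h_69 = 1
  h_70 = 11;  h_71 = 7;  h_72 = 9;  h_73 = 1;  h_74 = 6;  h_75 = 12
  h_76 = 3;  h_77 = 1;  h_78 = 0;  h_79 = 8;  h_80 = 6;  h_81 = 12
  h_82 = 9;  h_83 = 0;  h_84 = 7;  h_85 = 8;  h_86 = 11;  h_87 = 2
  h_88 = 3;  h_89 = 7;  h_90 = 9;  h_91 = 9;  h_92 = 9;  h_93 = 4
  h_94 = 3;  h_95 = 12;  h_96 = 4;  h_97 = 0;  h_98 = 11;  h_99 = 6
  h_100 = 6;  h_101 = 6;  h_102 = 1;  h_103 = 8;  h_104 = 9;  h_105 = 4
  h_106 = 4;  h_107 = 1;  h_108 = 3;  h_109 = 0;  h_110 = 1;  h_111 = 0
  h_112 = 5;  h_113 = 5;  h_114 = 10;  h_115 = 6;  h_116 = 0;  h_117 = 0
  h_118 = 4;  h_119 = 4;  h_120 = 0;  h_121 = 5;  h_122 = 10;  h_123 = 9
  h_124 = 12;  h_125 = 4;  h_126 = 3;  h_127 = 3;  h_128 = 4;  h_129 = 4
  h_130 = 8;  h_131 = 1;  h_132 = 9;  h_133 = 8;  h_134 = 0;  h_135 = 4
  h_136 = 10;  h_137 = 9;  h_138 = 2;  h_139 = 4;  h_140 = 6;  h_141 = 4
  h_142 = 10;  h_143 = 3;  h_144 = 3;  h_145 = 10;  h_146 = 6;  h_147 = 12
  h_148 = 7;  h_149 = 9;  h_150 = 9;  h_151 = 8;  h_152 = 5;  h_153 = 1
  h_154 = 5;  h_155 = 9;  h_156 = 4;  h_157 = 0;  h_158 = 1;  h_159 = 12
  h_160 = 3;  h_161 = 6;  h_162 = 10;  h_163 = 3;  h_164 = 6;  h_165 = 1
  h_166 = 5;  h_167 = 8;  h_168 = 2;  h_169 = 1;  h_170 = 1;  h_171 = 9
  h_172 = 9;  h_173 = 7;  h_174 = 11;  h_175 = 7;  h_176 = 8;  h_177 = 10
  h_178 = 9;  h_179 = 8;  h_180 = 12;  h_181 = 4;  h_182 = 9;  h_183 = 0
  h_184 = 0;  h_185 = 0;  h_186 = 12;  h_187 = 1;  h_188 = 11;  h_189 = 6
  h_190 = 5;  h_191 = 4;  h_192 = 2;  h_193 = 8;  h_194 = 6;  h_195 = 10
  h_196 = 5;  h_197 = 2;  h_198 = 7;  h_199 = 2;  h_200 = 10;  h_201 = 4
  h_202 = 5;  h_203 = 2;  h_204 = 0;  h_205 = 1;  h_206 = 4;  h_207 = 4
  h_208 = 10;  h_209 = 5;  h_210 = 7;  h_211 = 8;  h_212 = 6;  h_213 = 5
  h_214 = 8;  h_215 = 7;  h_216 = 7;  h_217 = 0;  h_218 = 1;  h_219 = 9
  h_220 = 10;  h_221 = 9;  h_222 = 10;  h_223 = 7;  h_224 = 11
h_225 = 12·11 + 1·7 + 10·10 + 10·9 = 4
h_226 = 12·4 + 1·11 + 10·7 + 10·10 = 8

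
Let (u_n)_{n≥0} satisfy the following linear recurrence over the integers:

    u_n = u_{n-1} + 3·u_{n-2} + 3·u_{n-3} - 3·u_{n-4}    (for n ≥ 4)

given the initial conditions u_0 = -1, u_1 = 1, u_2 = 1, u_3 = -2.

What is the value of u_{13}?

u_4 = 1·-2 + 3·1 + 3·1 + -3·-1 = 7
u_5 = 1·7 + 3·-2 + 3·1 + -3·1 = 1
u_6 = 1·1 + 3·7 + 3·-2 + -3·1 = 13
u_7 = 1·13 + 3·1 + 3·7 + -3·-2 = 43
u_8 = 1·43 + 3·13 + 3·1 + -3·7 = 64
u_9 = 1·64 + 3·43 + 3·13 + -3·1 = 229
u_10 = 1·229 + 3·64 + 3·43 + -3·13 = 511
u_11 = 1·511 + 3·229 + 3·64 + -3·43 = 1261
u_12 = 1·1261 + 3·511 + 3·229 + -3·64 = 3289
u_13 = 1·3289 + 3·1261 + 3·511 + -3·229 = 7918

7918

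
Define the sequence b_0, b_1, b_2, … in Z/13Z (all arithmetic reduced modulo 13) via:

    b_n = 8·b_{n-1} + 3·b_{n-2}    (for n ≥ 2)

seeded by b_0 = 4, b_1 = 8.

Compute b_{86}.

11

b_2 = 8·8 + 3·4 = 11
b_3 = 8·11 + 3·8 = 8
b_4 = 8·8 + 3·11 = 6
b_5 = 8·6 + 3·8 = 7
b_6 = 8·7 + 3·6 = 9
b_7 = 8·9 + 3·7 = 2
b_8 = 8·2 + 3·9 = 4
b_9 = 8·4 + 3·2 = 12
b_10 = 8·12 + 3·4 = 4
b_11 = 8·4 + 3·12 = 3
b_12 = 8·3 + 3·4 = 10
b_13 = 8·10 + 3·3 = 11
b_14 = 8·11 + 3·10 = 1
b_15 = 8·1 + 3·11 = 2
b_16 = 8·2 + 3·1 = 6
b_17 = 8·6 + 3·2 = 2
b_18 = 8·2 + 3·6 = 8
b_19 = 8·8 + 3·2 = 5
b_20 = 8·5 + 3·8 = 12
b_21 = 8·12 + 3·5 = 7
b_22 = 8·7 + 3·12 = 1
b_23 = 8·1 + 3·7 = 3
b_24 = 8·3 + 3·1 = 1
b_25 = 8·1 + 3·3 = 4
b_26 = 8·4 + 3·1 = 9
b_27 = 8·9 + 3·4 = 6
b_28 = 8·6 + 3·9 = 10
b_29 = 8·10 + 3·6 = 7
b_30 = 8·7 + 3·10 = 8
b_31 = 8·8 + 3·7 = 7
b_32 = 8·7 + 3·8 = 2
b_33 = 8·2 + 3·7 = 11
b_34 = 8·11 + 3·2 = 3
b_35 = 8·3 + 3·11 = 5
b_36 = 8·5 + 3·3 = 10
b_37 = 8·10 + 3·5 = 4
b_38 = 8·4 + 3·10 = 10
b_39 = 8·10 + 3·4 = 1
b_40 = 8·1 + 3·10 = 12
b_41 = 8·12 + 3·1 = 8
b_42 = 8·8 + 3·12 = 9
b_43 = 8·9 + 3·8 = 5
b_44 = 8·5 + 3·9 = 2
b_45 = 8·2 + 3·5 = 5
b_46 = 8·5 + 3·2 = 7
b_47 = 8·7 + 3·5 = 6
b_48 = 8·6 + 3·7 = 4
b_49 = 8·4 + 3·6 = 11
b_50 = 8·11 + 3·4 = 9
b_51 = 8·9 + 3·11 = 1
b_52 = 8·1 + 3·9 = 9
b_53 = 8·9 + 3·1 = 10
b_54 = 8·10 + 3·9 = 3
b_55 = 8·3 + 3·10 = 2
b_56 = 8·2 + 3·3 = 12
b_57 = 8·12 + 3·2 = 11
b_58 = 8·11 + 3·12 = 7
b_59 = 8·7 + 3·11 = 11
b_60 = 8·11 + 3·7 = 5
b_61 = 8·5 + 3·11 = 8
b_62 = 8·8 + 3·5 = 1
b_63 = 8·1 + 3·8 = 6
b_64 = 8·6 + 3·1 = 12
b_65 = 8·12 + 3·6 = 10
b_66 = 8·10 + 3·12 = 12
b_67 = 8·12 + 3·10 = 9
b_68 = 8·9 + 3·12 = 4
b_69 = 8·4 + 3·9 = 7
b_70 = 8·7 + 3·4 = 3
b_71 = 8·3 + 3·7 = 6
b_72 = 8·6 + 3·3 = 5
b_73 = 8·5 + 3·6 = 6
b_74 = 8·6 + 3·5 = 11
b_75 = 8·11 + 3·6 = 2
b_76 = 8·2 + 3·11 = 10
b_77 = 8·10 + 3·2 = 8
b_78 = 8·8 + 3·10 = 3
b_79 = 8·3 + 3·8 = 9
b_80 = 8·9 + 3·3 = 3
b_81 = 8·3 + 3·9 = 12
b_82 = 8·12 + 3·3 = 1
b_83 = 8·1 + 3·12 = 5
b_84 = 8·5 + 3·1 = 4
b_85 = 8·4 + 3·5 = 8
b_86 = 8·8 + 3·4 = 11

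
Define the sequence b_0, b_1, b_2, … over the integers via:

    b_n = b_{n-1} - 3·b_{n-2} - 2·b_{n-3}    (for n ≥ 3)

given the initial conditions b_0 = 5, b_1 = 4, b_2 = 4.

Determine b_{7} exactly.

210

b_3 = 1·4 + -3·4 + -2·5 = -18
b_4 = 1·-18 + -3·4 + -2·4 = -38
b_5 = 1·-38 + -3·-18 + -2·4 = 8
b_6 = 1·8 + -3·-38 + -2·-18 = 158
b_7 = 1·158 + -3·8 + -2·-38 = 210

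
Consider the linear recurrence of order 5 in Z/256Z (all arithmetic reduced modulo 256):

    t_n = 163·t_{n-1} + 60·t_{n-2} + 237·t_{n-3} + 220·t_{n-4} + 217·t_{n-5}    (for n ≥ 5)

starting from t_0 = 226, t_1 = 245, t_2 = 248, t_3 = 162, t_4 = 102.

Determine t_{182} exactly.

48

t_5 = 163·102 + 60·162 + 237·248 + 220·245 + 217·226 = 160
t_6 = 163·160 + 60·102 + 237·162 + 220·248 + 217·245 = 143
t_7 = 163·143 + 60·160 + 237·102 + 220·162 + 217·248 = 107
t_8 = 163·107 + 60·143 + 237·160 + 220·102 + 217·162 = 191
t_9 = 163·191 + 60·107 + 237·143 + 220·160 + 217·102 = 10
t_10 = 163·10 + 60·191 + 237·107 + 220·143 + 217·160 = 181
Continuing the recurrence:
  t_11 = 149;  t_12 = 100;  t_13 = 168;  t_14 = 95;  t_15 = 234;  t_16 = 7
  t_17 = 100;  t_18 = 254;  t_19 = 68;  t_20 = 198;  t_21 = 7;  t_22 = 221
  t_23 = 103;  t_24 = 168;  t_25 = 143;  t_26 = 163;  t_27 = 174;  t_28 = 16
  t_29 = 43;  t_30 = 130;  t_31 = 93;  t_32 = 188;  t_33 = 94;  t_34 = 46
  t_35 = 124;  t_36 = 39;  t_37 = 159;  t_38 = 99;  t_39 = 246;  t_40 = 169
  t_41 = 157;  t_42 = 44;  t_43 = 152;  t_44 = 51;  t_45 = 2;  t_46 = 215
  t_47 = 128;  t_48 = 106;  t_49 = 124;  t_50 = 194;  t_51 = 247;  t_52 = 33
  t_53 = 235;  t_54 = 220;  t_55 = 107;  t_56 = 251;  t_57 = 126;  t_58 = 96
  t_59 = 119;  t_60 = 82;  t_61 = 5;  t_62 = 224;  t_63 = 90;  t_64 = 198
  t_65 = 88;  t_66 = 127;  t_67 = 3;  t_68 = 151;  t_69 = 226;  t_70 = 205
  t_71 = 133;  t_72 = 68;  t_73 = 120;  t_74 = 55;  t_75 = 42;  t_76 = 231
  t_77 = 156;  t_78 = 86;  t_79 = 228;  t_80 = 222;  t_81 = 71;  t_82 = 117
  t_83 = 127;  t_84 = 16;  t_85 = 119;  t_86 = 211;  t_87 = 94;  t_88 = 224
  t_89 = 211;  t_90 = 18;  t_91 = 237;  t_92 = 164;  t_93 = 214;  t_94 = 110
  t_95 = 244;  t_96 = 23;  t_97 = 151;  t_98 = 91;  t_99 = 142;  t_100 = 33
  t_101 = 205;  t_102 = 236;  t_103 = 8;  t_104 = 235;  t_105 = 34;  t_106 = 183
  t_107 = 248;  t_108 = 2;  t_109 = 60;  t_110 = 90;  t_111 = 119;  t_112 = 89
  t_113 = 35;  t_114 = 132;  t_115 = 51;  t_116 = 43;  t_117 = 14;  t_118 = 80
  t_119 = 191;  t_120 = 130;  t_121 = 21;  t_122 = 72;  t_123 = 18;  t_124 = 102
  t_125 = 16;  t_126 = 111;  t_127 = 91;  t_128 = 175;  t_129 = 186;  t_130 = 165
  t_131 = 245;  t_132 = 100;  t_133 = 8;  t_134 = 207;  t_135 = 170;  t_136 = 199
  t_137 = 212;  t_138 = 174;  t_139 = 68;  t_140 = 118;  t_141 = 7;  t_142 = 77
  t_143 = 215;  t_144 = 120;  t_145 = 31;  t_146 = 3;  t_147 = 78;  t_148 = 112
  t_149 = 187;  t_150 = 98;  t_151 = 125;  t_152 = 12;  t_153 = 78;  t_154 = 238
  t_155 = 108;  t_156 = 7;  t_157 = 79;  t_158 = 147;  t_159 = 38;  t_160 = 89
  t_161 = 125;  t_162 = 236;  t_163 = 56;  t_164 = 99;  t_165 = 130;  t_166 = 151
  t_167 = 112;  t_168 = 154;  t_169 = 188;  t_170 = 114;  t_171 = 119;  t_172 = 209
  t_173 = 155;  t_174 = 44;  t_175 = 187;  t_176 = 91;  t_177 = 222;  t_178 = 0
  t_179 = 71;  t_180 = 114
t_181 = 163·114 + 60·71 + 237·0 + 220·222 + 217·91 = 37
t_182 = 163·37 + 60·114 + 237·71 + 220·0 + 217·222 = 48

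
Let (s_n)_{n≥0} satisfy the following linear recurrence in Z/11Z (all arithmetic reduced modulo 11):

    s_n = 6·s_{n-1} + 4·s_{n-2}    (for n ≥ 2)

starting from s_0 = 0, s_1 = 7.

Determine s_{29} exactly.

s_2 = 6·7 + 4·0 = 9
s_3 = 6·9 + 4·7 = 5
s_4 = 6·5 + 4·9 = 0
s_5 = 6·0 + 4·5 = 9
s_6 = 6·9 + 4·0 = 10
s_7 = 6·10 + 4·9 = 8
s_8 = 6·8 + 4·10 = 0
s_9 = 6·0 + 4·8 = 10
s_10 = 6·10 + 4·0 = 5
s_11 = 6·5 + 4·10 = 4
s_12 = 6·4 + 4·5 = 0
s_13 = 6·0 + 4·4 = 5
s_14 = 6·5 + 4·0 = 8
s_15 = 6·8 + 4·5 = 2
s_16 = 6·2 + 4·8 = 0
s_17 = 6·0 + 4·2 = 8
s_18 = 6·8 + 4·0 = 4
s_19 = 6·4 + 4·8 = 1
s_20 = 6·1 + 4·4 = 0
s_21 = 6·0 + 4·1 = 4
s_22 = 6·4 + 4·0 = 2
s_23 = 6·2 + 4·4 = 6
s_24 = 6·6 + 4·2 = 0
s_25 = 6·0 + 4·6 = 2
s_26 = 6·2 + 4·0 = 1
s_27 = 6·1 + 4·2 = 3
s_28 = 6·3 + 4·1 = 0
s_29 = 6·0 + 4·3 = 1

1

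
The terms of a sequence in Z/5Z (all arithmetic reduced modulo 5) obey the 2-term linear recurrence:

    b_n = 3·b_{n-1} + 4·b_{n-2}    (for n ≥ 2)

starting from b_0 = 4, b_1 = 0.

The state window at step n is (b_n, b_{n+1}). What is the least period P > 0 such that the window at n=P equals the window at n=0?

10

n=0: window = (4, 0)
n=1: window = (0, 1)
n=2: window = (1, 3)
n=3: window = (3, 3)
n=4: window = (3, 1)
n=5: window = (1, 0)
n=6: window = (0, 4)
n=7: window = (4, 2)
n=8: window = (2, 2)
n=9: window = (2, 4)
n=10: window = (4, 0)
window at n=10 equals window at n=0 → period = 10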